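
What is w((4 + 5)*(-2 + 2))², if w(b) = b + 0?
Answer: 0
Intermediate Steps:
w(b) = b
w((4 + 5)*(-2 + 2))² = ((4 + 5)*(-2 + 2))² = (9*0)² = 0² = 0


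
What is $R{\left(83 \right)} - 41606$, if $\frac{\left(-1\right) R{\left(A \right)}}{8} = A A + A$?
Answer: $-97382$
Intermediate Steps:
$R{\left(A \right)} = - 8 A - 8 A^{2}$ ($R{\left(A \right)} = - 8 \left(A A + A\right) = - 8 \left(A^{2} + A\right) = - 8 \left(A + A^{2}\right) = - 8 A - 8 A^{2}$)
$R{\left(83 \right)} - 41606 = \left(-8\right) 83 \left(1 + 83\right) - 41606 = \left(-8\right) 83 \cdot 84 - 41606 = -55776 - 41606 = -97382$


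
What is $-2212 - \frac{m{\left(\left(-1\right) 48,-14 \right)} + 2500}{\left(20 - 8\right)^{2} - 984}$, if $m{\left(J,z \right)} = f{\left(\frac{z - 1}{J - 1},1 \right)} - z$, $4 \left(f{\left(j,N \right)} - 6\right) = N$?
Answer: $- \frac{7422239}{3360} \approx -2209.0$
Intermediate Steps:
$f{\left(j,N \right)} = 6 + \frac{N}{4}$
$m{\left(J,z \right)} = \frac{25}{4} - z$ ($m{\left(J,z \right)} = \left(6 + \frac{1}{4} \cdot 1\right) - z = \left(6 + \frac{1}{4}\right) - z = \frac{25}{4} - z$)
$-2212 - \frac{m{\left(\left(-1\right) 48,-14 \right)} + 2500}{\left(20 - 8\right)^{2} - 984} = -2212 - \frac{\left(\frac{25}{4} - -14\right) + 2500}{\left(20 - 8\right)^{2} - 984} = -2212 - \frac{\left(\frac{25}{4} + 14\right) + 2500}{12^{2} - 984} = -2212 - \frac{\frac{81}{4} + 2500}{144 - 984} = -2212 - \frac{10081}{4 \left(-840\right)} = -2212 - \frac{10081}{4} \left(- \frac{1}{840}\right) = -2212 - - \frac{10081}{3360} = -2212 + \frac{10081}{3360} = - \frac{7422239}{3360}$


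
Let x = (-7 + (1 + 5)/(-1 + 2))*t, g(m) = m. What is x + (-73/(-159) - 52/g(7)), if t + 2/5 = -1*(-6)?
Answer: -69949/5565 ≈ -12.569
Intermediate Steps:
t = 28/5 (t = -⅖ - 1*(-6) = -⅖ + 6 = 28/5 ≈ 5.6000)
x = -28/5 (x = (-7 + (1 + 5)/(-1 + 2))*(28/5) = (-7 + 6/1)*(28/5) = (-7 + 6*1)*(28/5) = (-7 + 6)*(28/5) = -1*28/5 = -28/5 ≈ -5.6000)
x + (-73/(-159) - 52/g(7)) = -28/5 + (-73/(-159) - 52/7) = -28/5 + (-73*(-1/159) - 52*⅐) = -28/5 + (73/159 - 52/7) = -28/5 - 7757/1113 = -69949/5565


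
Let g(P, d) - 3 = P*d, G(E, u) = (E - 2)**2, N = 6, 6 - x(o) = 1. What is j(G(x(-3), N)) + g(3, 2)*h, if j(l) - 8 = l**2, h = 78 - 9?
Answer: 710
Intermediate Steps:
x(o) = 5 (x(o) = 6 - 1*1 = 6 - 1 = 5)
h = 69
G(E, u) = (-2 + E)**2
g(P, d) = 3 + P*d
j(l) = 8 + l**2
j(G(x(-3), N)) + g(3, 2)*h = (8 + ((-2 + 5)**2)**2) + (3 + 3*2)*69 = (8 + (3**2)**2) + (3 + 6)*69 = (8 + 9**2) + 9*69 = (8 + 81) + 621 = 89 + 621 = 710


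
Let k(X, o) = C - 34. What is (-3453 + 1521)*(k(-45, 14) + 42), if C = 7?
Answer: -28980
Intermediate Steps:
k(X, o) = -27 (k(X, o) = 7 - 34 = -27)
(-3453 + 1521)*(k(-45, 14) + 42) = (-3453 + 1521)*(-27 + 42) = -1932*15 = -28980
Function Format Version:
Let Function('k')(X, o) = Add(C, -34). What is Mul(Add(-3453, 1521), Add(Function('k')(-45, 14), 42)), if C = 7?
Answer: -28980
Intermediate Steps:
Function('k')(X, o) = -27 (Function('k')(X, o) = Add(7, -34) = -27)
Mul(Add(-3453, 1521), Add(Function('k')(-45, 14), 42)) = Mul(Add(-3453, 1521), Add(-27, 42)) = Mul(-1932, 15) = -28980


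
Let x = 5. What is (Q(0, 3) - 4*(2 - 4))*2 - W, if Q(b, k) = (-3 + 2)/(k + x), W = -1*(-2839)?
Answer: -11293/4 ≈ -2823.3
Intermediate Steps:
W = 2839
Q(b, k) = -1/(5 + k) (Q(b, k) = (-3 + 2)/(k + 5) = -1/(5 + k))
(Q(0, 3) - 4*(2 - 4))*2 - W = (-1/(5 + 3) - 4*(2 - 4))*2 - 1*2839 = (-1/8 - 4*(-2))*2 - 2839 = (-1*⅛ + 8)*2 - 2839 = (-⅛ + 8)*2 - 2839 = (63/8)*2 - 2839 = 63/4 - 2839 = -11293/4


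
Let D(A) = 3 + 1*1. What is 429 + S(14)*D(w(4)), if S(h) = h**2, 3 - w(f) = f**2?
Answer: 1213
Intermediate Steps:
w(f) = 3 - f**2
D(A) = 4 (D(A) = 3 + 1 = 4)
429 + S(14)*D(w(4)) = 429 + 14**2*4 = 429 + 196*4 = 429 + 784 = 1213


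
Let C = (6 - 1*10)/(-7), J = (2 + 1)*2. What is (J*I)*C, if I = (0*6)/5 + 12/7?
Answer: 288/49 ≈ 5.8775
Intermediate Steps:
J = 6 (J = 3*2 = 6)
C = 4/7 (C = (6 - 10)*(-⅐) = -4*(-⅐) = 4/7 ≈ 0.57143)
I = 12/7 (I = 0*(⅕) + 12*(⅐) = 0 + 12/7 = 12/7 ≈ 1.7143)
(J*I)*C = (6*(12/7))*(4/7) = (72/7)*(4/7) = 288/49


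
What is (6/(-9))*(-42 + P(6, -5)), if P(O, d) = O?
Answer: 24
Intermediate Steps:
(6/(-9))*(-42 + P(6, -5)) = (6/(-9))*(-42 + 6) = (6*(-1/9))*(-36) = -2/3*(-36) = 24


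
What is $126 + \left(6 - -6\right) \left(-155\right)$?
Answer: $-1734$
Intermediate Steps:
$126 + \left(6 - -6\right) \left(-155\right) = 126 + \left(6 + 6\right) \left(-155\right) = 126 + 12 \left(-155\right) = 126 - 1860 = -1734$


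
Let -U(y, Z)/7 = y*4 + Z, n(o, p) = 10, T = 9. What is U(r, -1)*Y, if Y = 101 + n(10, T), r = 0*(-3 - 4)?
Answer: 777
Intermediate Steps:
r = 0 (r = 0*(-7) = 0)
Y = 111 (Y = 101 + 10 = 111)
U(y, Z) = -28*y - 7*Z (U(y, Z) = -7*(y*4 + Z) = -7*(4*y + Z) = -7*(Z + 4*y) = -28*y - 7*Z)
U(r, -1)*Y = (-28*0 - 7*(-1))*111 = (0 + 7)*111 = 7*111 = 777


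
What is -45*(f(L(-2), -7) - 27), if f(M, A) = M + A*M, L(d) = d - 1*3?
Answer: -135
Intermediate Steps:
L(d) = -3 + d (L(d) = d - 3 = -3 + d)
-45*(f(L(-2), -7) - 27) = -45*((-3 - 2)*(1 - 7) - 27) = -45*(-5*(-6) - 27) = -45*(30 - 27) = -45*3 = -135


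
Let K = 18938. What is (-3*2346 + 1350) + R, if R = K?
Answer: 13250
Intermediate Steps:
R = 18938
(-3*2346 + 1350) + R = (-3*2346 + 1350) + 18938 = (-7038 + 1350) + 18938 = -5688 + 18938 = 13250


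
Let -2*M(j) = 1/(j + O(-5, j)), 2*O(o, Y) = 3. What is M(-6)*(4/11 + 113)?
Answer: 1247/99 ≈ 12.596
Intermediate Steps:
O(o, Y) = 3/2 (O(o, Y) = (½)*3 = 3/2)
M(j) = -1/(2*(3/2 + j)) (M(j) = -1/(2*(j + 3/2)) = -1/(2*(3/2 + j)))
M(-6)*(4/11 + 113) = (-1/(3 + 2*(-6)))*(4/11 + 113) = (-1/(3 - 12))*(4*(1/11) + 113) = (-1/(-9))*(4/11 + 113) = -1*(-⅑)*(1247/11) = (⅑)*(1247/11) = 1247/99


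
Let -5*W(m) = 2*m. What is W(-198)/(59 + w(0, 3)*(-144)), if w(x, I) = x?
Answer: 396/295 ≈ 1.3424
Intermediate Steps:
W(m) = -2*m/5
W(-198)/(59 + w(0, 3)*(-144)) = (-⅖*(-198))/(59 + 0*(-144)) = 396/(5*(59 + 0)) = (396/5)/59 = (396/5)*(1/59) = 396/295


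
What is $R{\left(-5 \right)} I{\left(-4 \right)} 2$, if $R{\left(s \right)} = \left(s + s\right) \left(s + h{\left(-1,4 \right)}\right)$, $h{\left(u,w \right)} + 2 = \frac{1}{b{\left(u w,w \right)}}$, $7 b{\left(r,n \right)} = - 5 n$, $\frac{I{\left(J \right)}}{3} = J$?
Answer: $-1764$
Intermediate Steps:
$I{\left(J \right)} = 3 J$
$b{\left(r,n \right)} = - \frac{5 n}{7}$ ($b{\left(r,n \right)} = \frac{\left(-5\right) n}{7} = - \frac{5 n}{7}$)
$h{\left(u,w \right)} = -2 - \frac{7}{5 w}$ ($h{\left(u,w \right)} = -2 + \frac{1}{\left(- \frac{5}{7}\right) w} = -2 - \frac{7}{5 w}$)
$R{\left(s \right)} = 2 s \left(- \frac{47}{20} + s\right)$ ($R{\left(s \right)} = \left(s + s\right) \left(s - \left(2 + \frac{7}{5 \cdot 4}\right)\right) = 2 s \left(s - \frac{47}{20}\right) = 2 s \left(- \frac{47}{20} + s\right)$)
$R{\left(-5 \right)} I{\left(-4 \right)} 2 = \frac{1}{10} \left(-5\right) \left(-47 + 20 \left(-5\right)\right) 3 \left(-4\right) 2 = \frac{1}{10} \left(-5\right) \left(-47 - 100\right) \left(-12\right) 2 = \frac{1}{10} \left(-5\right) \left(-147\right) \left(-12\right) 2 = \frac{147}{2} \left(-12\right) 2 = \left(-882\right) 2 = -1764$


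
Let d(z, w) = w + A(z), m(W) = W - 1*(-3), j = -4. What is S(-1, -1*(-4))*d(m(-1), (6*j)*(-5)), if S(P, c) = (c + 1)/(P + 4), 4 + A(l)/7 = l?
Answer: 530/3 ≈ 176.67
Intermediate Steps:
A(l) = -28 + 7*l
m(W) = 3 + W (m(W) = W + 3 = 3 + W)
d(z, w) = -28 + w + 7*z (d(z, w) = w + (-28 + 7*z) = -28 + w + 7*z)
S(P, c) = (1 + c)/(4 + P)
S(-1, -1*(-4))*d(m(-1), (6*j)*(-5)) = ((1 - 1*(-4))/(4 - 1))*(-28 + (6*(-4))*(-5) + 7*(3 - 1)) = ((1 + 4)/3)*(-28 - 24*(-5) + 7*2) = ((1/3)*5)*(-28 + 120 + 14) = (5/3)*106 = 530/3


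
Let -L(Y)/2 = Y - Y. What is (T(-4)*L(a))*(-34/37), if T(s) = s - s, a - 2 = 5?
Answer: 0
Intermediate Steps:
a = 7 (a = 2 + 5 = 7)
L(Y) = 0 (L(Y) = -2*(Y - Y) = -2*0 = 0)
T(s) = 0
(T(-4)*L(a))*(-34/37) = (0*0)*(-34/37) = 0*(-34*1/37) = 0*(-34/37) = 0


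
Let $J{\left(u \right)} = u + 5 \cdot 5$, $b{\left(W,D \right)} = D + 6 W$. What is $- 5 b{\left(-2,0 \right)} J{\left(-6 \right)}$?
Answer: $1140$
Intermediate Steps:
$J{\left(u \right)} = 25 + u$ ($J{\left(u \right)} = u + 25 = 25 + u$)
$- 5 b{\left(-2,0 \right)} J{\left(-6 \right)} = - 5 \left(0 + 6 \left(-2\right)\right) \left(25 - 6\right) = - 5 \left(0 - 12\right) 19 = \left(-5\right) \left(-12\right) 19 = 60 \cdot 19 = 1140$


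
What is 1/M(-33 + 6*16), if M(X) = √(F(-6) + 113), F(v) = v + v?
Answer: √101/101 ≈ 0.099504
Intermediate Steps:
F(v) = 2*v
M(X) = √101 (M(X) = √(2*(-6) + 113) = √(-12 + 113) = √101)
1/M(-33 + 6*16) = 1/(√101) = √101/101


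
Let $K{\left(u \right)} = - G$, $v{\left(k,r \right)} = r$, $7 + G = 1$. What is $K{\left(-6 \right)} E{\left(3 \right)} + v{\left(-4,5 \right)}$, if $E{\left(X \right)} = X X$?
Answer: $59$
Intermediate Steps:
$G = -6$ ($G = -7 + 1 = -6$)
$K{\left(u \right)} = 6$ ($K{\left(u \right)} = \left(-1\right) \left(-6\right) = 6$)
$E{\left(X \right)} = X^{2}$
$K{\left(-6 \right)} E{\left(3 \right)} + v{\left(-4,5 \right)} = 6 \cdot 3^{2} + 5 = 6 \cdot 9 + 5 = 54 + 5 = 59$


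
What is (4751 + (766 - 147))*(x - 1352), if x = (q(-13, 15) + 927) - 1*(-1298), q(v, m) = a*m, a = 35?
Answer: 7507260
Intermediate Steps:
q(v, m) = 35*m
x = 2750 (x = (35*15 + 927) - 1*(-1298) = (525 + 927) + 1298 = 1452 + 1298 = 2750)
(4751 + (766 - 147))*(x - 1352) = (4751 + (766 - 147))*(2750 - 1352) = (4751 + 619)*1398 = 5370*1398 = 7507260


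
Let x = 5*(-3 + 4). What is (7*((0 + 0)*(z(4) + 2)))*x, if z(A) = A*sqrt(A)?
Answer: 0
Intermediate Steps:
z(A) = A**(3/2)
x = 5 (x = 5*1 = 5)
(7*((0 + 0)*(z(4) + 2)))*x = (7*((0 + 0)*(4**(3/2) + 2)))*5 = (7*(0*(8 + 2)))*5 = (7*(0*10))*5 = (7*0)*5 = 0*5 = 0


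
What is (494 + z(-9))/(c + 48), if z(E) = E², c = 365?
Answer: 575/413 ≈ 1.3923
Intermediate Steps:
(494 + z(-9))/(c + 48) = (494 + (-9)²)/(365 + 48) = (494 + 81)/413 = 575*(1/413) = 575/413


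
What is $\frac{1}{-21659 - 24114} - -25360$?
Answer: $\frac{1160803279}{45773} \approx 25360.0$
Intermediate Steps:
$\frac{1}{-21659 - 24114} - -25360 = \frac{1}{-45773} + 25360 = - \frac{1}{45773} + 25360 = \frac{1160803279}{45773}$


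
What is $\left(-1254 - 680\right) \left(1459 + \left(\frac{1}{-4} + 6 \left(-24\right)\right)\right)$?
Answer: $- \frac{5085453}{2} \approx -2.5427 \cdot 10^{6}$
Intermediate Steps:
$\left(-1254 - 680\right) \left(1459 + \left(\frac{1}{-4} + 6 \left(-24\right)\right)\right) = - 1934 \left(1459 - \frac{577}{4}\right) = \left(-1934\right) \frac{5259}{4} = - \frac{5085453}{2}$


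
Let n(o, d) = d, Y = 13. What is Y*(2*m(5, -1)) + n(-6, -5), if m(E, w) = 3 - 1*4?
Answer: -31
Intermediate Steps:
m(E, w) = -1 (m(E, w) = 3 - 4 = -1)
Y*(2*m(5, -1)) + n(-6, -5) = 13*(2*(-1)) - 5 = 13*(-2) - 5 = -26 - 5 = -31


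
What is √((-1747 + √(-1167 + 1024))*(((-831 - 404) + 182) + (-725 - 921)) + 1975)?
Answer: √(4717128 - 2699*I*√143) ≈ 2171.9 - 7.43*I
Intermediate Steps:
√((-1747 + √(-1167 + 1024))*(((-831 - 404) + 182) + (-725 - 921)) + 1975) = √((-1747 + √(-143))*((-1235 + 182) - 1646) + 1975) = √((-1747 + I*√143)*(-1053 - 1646) + 1975) = √((-1747 + I*√143)*(-2699) + 1975) = √((4715153 - 2699*I*√143) + 1975) = √(4717128 - 2699*I*√143)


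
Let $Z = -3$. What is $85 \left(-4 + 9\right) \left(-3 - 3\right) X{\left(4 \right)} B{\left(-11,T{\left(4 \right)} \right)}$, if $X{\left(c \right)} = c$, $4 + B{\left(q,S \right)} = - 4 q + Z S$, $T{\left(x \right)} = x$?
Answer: $-285600$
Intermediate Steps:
$B{\left(q,S \right)} = -4 - 4 q - 3 S$ ($B{\left(q,S \right)} = -4 - \left(3 S + 4 q\right) = -4 - 4 q - 3 S$)
$85 \left(-4 + 9\right) \left(-3 - 3\right) X{\left(4 \right)} B{\left(-11,T{\left(4 \right)} \right)} = 85 \left(-4 + 9\right) \left(-3 - 3\right) 4 \left(-4 - -44 - 12\right) = 85 \cdot 5 \left(-6\right) 4 \left(-4 + 44 - 12\right) = 85 \left(\left(-30\right) 4\right) 28 = 85 \left(-120\right) 28 = \left(-10200\right) 28 = -285600$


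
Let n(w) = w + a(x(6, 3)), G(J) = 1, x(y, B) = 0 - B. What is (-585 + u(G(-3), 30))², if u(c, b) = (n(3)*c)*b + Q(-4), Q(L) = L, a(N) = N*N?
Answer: 52441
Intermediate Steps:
x(y, B) = -B
a(N) = N²
n(w) = 9 + w (n(w) = w + (-1*3)² = w + (-3)² = w + 9 = 9 + w)
u(c, b) = -4 + 12*b*c (u(c, b) = ((9 + 3)*c)*b - 4 = (12*c)*b - 4 = 12*b*c - 4 = -4 + 12*b*c)
(-585 + u(G(-3), 30))² = (-585 + (-4 + 12*30*1))² = (-585 + (-4 + 360))² = (-585 + 356)² = (-229)² = 52441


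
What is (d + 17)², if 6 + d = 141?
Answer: 23104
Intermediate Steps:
d = 135 (d = -6 + 141 = 135)
(d + 17)² = (135 + 17)² = 152² = 23104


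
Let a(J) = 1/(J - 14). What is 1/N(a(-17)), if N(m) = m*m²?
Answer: -29791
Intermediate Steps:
a(J) = 1/(-14 + J)
N(m) = m³
1/N(a(-17)) = 1/((1/(-14 - 17))³) = 1/((1/(-31))³) = 1/((-1/31)³) = 1/(-1/29791) = -29791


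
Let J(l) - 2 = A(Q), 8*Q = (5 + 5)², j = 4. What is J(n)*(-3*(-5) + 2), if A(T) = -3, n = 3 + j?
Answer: -17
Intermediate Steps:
Q = 25/2 (Q = (5 + 5)²/8 = (⅛)*10² = (⅛)*100 = 25/2 ≈ 12.500)
n = 7 (n = 3 + 4 = 7)
J(l) = -1 (J(l) = 2 - 3 = -1)
J(n)*(-3*(-5) + 2) = -(-3*(-5) + 2) = -(15 + 2) = -1*17 = -17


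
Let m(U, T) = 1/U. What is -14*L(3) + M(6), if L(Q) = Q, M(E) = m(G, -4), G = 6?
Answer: -251/6 ≈ -41.833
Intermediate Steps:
m(U, T) = 1/U
M(E) = ⅙ (M(E) = 1/6 = ⅙)
-14*L(3) + M(6) = -14*3 + ⅙ = -42 + ⅙ = -251/6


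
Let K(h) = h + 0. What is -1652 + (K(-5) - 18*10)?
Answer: -1837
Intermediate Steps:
K(h) = h
-1652 + (K(-5) - 18*10) = -1652 + (-5 - 18*10) = -1652 + (-5 - 180) = -1652 - 185 = -1837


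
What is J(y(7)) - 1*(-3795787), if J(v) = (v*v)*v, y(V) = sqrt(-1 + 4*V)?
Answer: 3795787 + 81*sqrt(3) ≈ 3.7959e+6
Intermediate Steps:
J(v) = v**3 (J(v) = v**2*v = v**3)
J(y(7)) - 1*(-3795787) = (sqrt(-1 + 4*7))**3 - 1*(-3795787) = (sqrt(-1 + 28))**3 + 3795787 = (sqrt(27))**3 + 3795787 = (3*sqrt(3))**3 + 3795787 = 81*sqrt(3) + 3795787 = 3795787 + 81*sqrt(3)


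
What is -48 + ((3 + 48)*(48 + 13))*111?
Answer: 345273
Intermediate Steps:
-48 + ((3 + 48)*(48 + 13))*111 = -48 + (51*61)*111 = -48 + 3111*111 = -48 + 345321 = 345273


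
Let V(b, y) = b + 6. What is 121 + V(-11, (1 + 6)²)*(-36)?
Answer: 301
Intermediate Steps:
V(b, y) = 6 + b
121 + V(-11, (1 + 6)²)*(-36) = 121 + (6 - 11)*(-36) = 121 - 5*(-36) = 121 + 180 = 301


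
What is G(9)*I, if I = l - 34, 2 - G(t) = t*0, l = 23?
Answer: -22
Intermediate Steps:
G(t) = 2 (G(t) = 2 - t*0 = 2 - 1*0 = 2 + 0 = 2)
I = -11 (I = 23 - 34 = -11)
G(9)*I = 2*(-11) = -22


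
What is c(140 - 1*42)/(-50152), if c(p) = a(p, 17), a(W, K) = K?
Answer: -17/50152 ≈ -0.00033897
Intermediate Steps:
c(p) = 17
c(140 - 1*42)/(-50152) = 17/(-50152) = 17*(-1/50152) = -17/50152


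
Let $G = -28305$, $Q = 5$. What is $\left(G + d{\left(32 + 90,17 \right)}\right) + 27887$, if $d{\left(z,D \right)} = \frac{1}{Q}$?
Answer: $- \frac{2089}{5} \approx -417.8$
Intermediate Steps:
$d{\left(z,D \right)} = \frac{1}{5}$
$\left(G + d{\left(32 + 90,17 \right)}\right) + 27887 = \left(-28305 + \frac{1}{5}\right) + 27887 = - \frac{141524}{5} + 27887 = - \frac{2089}{5}$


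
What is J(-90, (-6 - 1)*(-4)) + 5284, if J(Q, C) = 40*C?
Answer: 6404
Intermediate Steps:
J(-90, (-6 - 1)*(-4)) + 5284 = 40*((-6 - 1)*(-4)) + 5284 = 40*(-7*(-4)) + 5284 = 40*28 + 5284 = 1120 + 5284 = 6404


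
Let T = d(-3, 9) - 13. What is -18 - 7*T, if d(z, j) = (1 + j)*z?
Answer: 283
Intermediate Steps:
d(z, j) = z*(1 + j)
T = -43 (T = -3*(1 + 9) - 13 = -3*10 - 13 = -30 - 13 = -43)
-18 - 7*T = -18 - 7*(-43) = -18 + 301 = 283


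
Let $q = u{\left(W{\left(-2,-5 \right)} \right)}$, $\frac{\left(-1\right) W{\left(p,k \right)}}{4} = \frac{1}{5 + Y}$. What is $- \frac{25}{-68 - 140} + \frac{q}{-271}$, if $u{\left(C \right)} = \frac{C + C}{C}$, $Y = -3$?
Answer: $\frac{6359}{56368} \approx 0.11281$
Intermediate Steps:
$W{\left(p,k \right)} = -2$ ($W{\left(p,k \right)} = - \frac{4}{5 - 3} = - \frac{4}{2} = \left(-4\right) \frac{1}{2} = -2$)
$u{\left(C \right)} = 2$ ($u{\left(C \right)} = \frac{2 C}{C} = 2$)
$q = 2$
$- \frac{25}{-68 - 140} + \frac{q}{-271} = - \frac{25}{-68 - 140} + \frac{2}{-271} = - \frac{25}{-68 - 140} + 2 \left(- \frac{1}{271}\right) = - \frac{25}{-208} - \frac{2}{271} = \left(-25\right) \left(- \frac{1}{208}\right) - \frac{2}{271} = \frac{25}{208} - \frac{2}{271} = \frac{6359}{56368}$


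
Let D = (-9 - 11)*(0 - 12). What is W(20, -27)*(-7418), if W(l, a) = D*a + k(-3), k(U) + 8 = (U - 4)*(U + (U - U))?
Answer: 47972206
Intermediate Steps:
k(U) = -8 + U*(-4 + U) (k(U) = -8 + (U - 4)*(U + (U - U)) = -8 + (-4 + U)*(U + 0) = -8 + (-4 + U)*U = -8 + U*(-4 + U))
D = 240 (D = -20*(-12) = 240)
W(l, a) = 13 + 240*a (W(l, a) = 240*a + (-8 + (-3)² - 4*(-3)) = 240*a + (-8 + 9 + 12) = 240*a + 13 = 13 + 240*a)
W(20, -27)*(-7418) = (13 + 240*(-27))*(-7418) = (13 - 6480)*(-7418) = -6467*(-7418) = 47972206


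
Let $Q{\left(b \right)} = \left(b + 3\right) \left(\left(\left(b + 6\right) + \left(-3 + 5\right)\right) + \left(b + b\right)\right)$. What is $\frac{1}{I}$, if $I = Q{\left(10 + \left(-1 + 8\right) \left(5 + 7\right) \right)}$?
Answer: $\frac{1}{28130} \approx 3.5549 \cdot 10^{-5}$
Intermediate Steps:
$Q{\left(b \right)} = \left(3 + b\right) \left(8 + 3 b\right)$ ($Q{\left(b \right)} = \left(3 + b\right) \left(\left(\left(6 + b\right) + 2\right) + 2 b\right) = \left(3 + b\right) \left(\left(8 + b\right) + 2 b\right) = \left(3 + b\right) \left(8 + 3 b\right)$)
$I = 28130$ ($I = 24 + 3 \left(10 + \left(-1 + 8\right) \left(5 + 7\right)\right)^{2} + 17 \left(10 + \left(-1 + 8\right) \left(5 + 7\right)\right) = 24 + 3 \left(10 + 7 \cdot 12\right)^{2} + 17 \left(10 + 7 \cdot 12\right) = 24 + 3 \left(10 + 84\right)^{2} + 17 \left(10 + 84\right) = 24 + 3 \cdot 94^{2} + 17 \cdot 94 = 24 + 3 \cdot 8836 + 1598 = 24 + 26508 + 1598 = 28130$)
$\frac{1}{I} = \frac{1}{28130}$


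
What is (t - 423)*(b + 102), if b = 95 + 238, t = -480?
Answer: -392805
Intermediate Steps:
b = 333
(t - 423)*(b + 102) = (-480 - 423)*(333 + 102) = -903*435 = -392805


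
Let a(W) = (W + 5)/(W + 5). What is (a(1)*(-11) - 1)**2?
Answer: 144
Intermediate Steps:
a(W) = 1 (a(W) = (5 + W)/(5 + W) = 1)
(a(1)*(-11) - 1)**2 = (1*(-11) - 1)**2 = (-11 - 1)**2 = (-12)**2 = 144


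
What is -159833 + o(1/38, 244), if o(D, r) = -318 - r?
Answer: -160395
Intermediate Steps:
-159833 + o(1/38, 244) = -159833 + (-318 - 1*244) = -159833 + (-318 - 244) = -159833 - 562 = -160395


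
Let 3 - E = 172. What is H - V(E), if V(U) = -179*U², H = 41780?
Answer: 5154199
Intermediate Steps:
E = -169 (E = 3 - 1*172 = 3 - 172 = -169)
H - V(E) = 41780 - (-179)*(-169)² = 41780 - (-179)*28561 = 41780 - 1*(-5112419) = 41780 + 5112419 = 5154199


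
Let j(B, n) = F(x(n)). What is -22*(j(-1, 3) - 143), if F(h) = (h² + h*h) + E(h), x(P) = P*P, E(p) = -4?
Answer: -330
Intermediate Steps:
x(P) = P²
F(h) = -4 + 2*h² (F(h) = (h² + h*h) - 4 = (h² + h²) - 4 = 2*h² - 4 = -4 + 2*h²)
j(B, n) = -4 + 2*n⁴ (j(B, n) = -4 + 2*(n²)² = -4 + 2*n⁴)
-22*(j(-1, 3) - 143) = -22*((-4 + 2*3⁴) - 143) = -22*((-4 + 2*81) - 143) = -22*((-4 + 162) - 143) = -22*(158 - 143) = -22*15 = -330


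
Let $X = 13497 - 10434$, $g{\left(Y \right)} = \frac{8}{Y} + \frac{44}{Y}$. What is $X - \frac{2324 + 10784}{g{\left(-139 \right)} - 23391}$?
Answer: $\frac{9960863275}{3251401} \approx 3063.6$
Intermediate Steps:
$g{\left(Y \right)} = \frac{52}{Y}$
$X = 3063$
$X - \frac{2324 + 10784}{g{\left(-139 \right)} - 23391} = 3063 - \frac{2324 + 10784}{\frac{52}{-139} - 23391} = 3063 - \frac{13108}{52 \left(- \frac{1}{139}\right) - 23391} = 3063 - \frac{13108}{- \frac{52}{139} - 23391} = 3063 - \frac{13108}{- \frac{3251401}{139}} = 3063 - 13108 \left(- \frac{139}{3251401}\right) = 3063 - - \frac{1822012}{3251401} = 3063 + \frac{1822012}{3251401} = \frac{9960863275}{3251401}$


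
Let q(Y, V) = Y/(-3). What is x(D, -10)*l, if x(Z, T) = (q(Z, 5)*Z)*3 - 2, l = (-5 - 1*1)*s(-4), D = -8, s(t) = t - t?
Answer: 0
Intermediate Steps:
q(Y, V) = -Y/3 (q(Y, V) = Y*(-⅓) = -Y/3)
s(t) = 0
l = 0 (l = (-5 - 1*1)*0 = (-5 - 1)*0 = -6*0 = 0)
x(Z, T) = -2 - Z² (x(Z, T) = ((-Z/3)*Z)*3 - 2 = -Z²/3*3 - 2 = -Z² - 2 = -2 - Z²)
x(D, -10)*l = (-2 - 1*(-8)²)*0 = (-2 - 1*64)*0 = (-2 - 64)*0 = -66*0 = 0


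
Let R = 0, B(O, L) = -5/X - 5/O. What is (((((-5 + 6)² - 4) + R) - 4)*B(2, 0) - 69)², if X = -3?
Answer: 143641/36 ≈ 3990.0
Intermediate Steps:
B(O, L) = 5/3 - 5/O (B(O, L) = -5/(-3) - 5/O = -5*(-⅓) - 5/O = 5/3 - 5/O)
(((((-5 + 6)² - 4) + R) - 4)*B(2, 0) - 69)² = (((((-5 + 6)² - 4) + 0) - 4)*(5/3 - 5/2) - 69)² = ((((1² - 4) + 0) - 4)*(5/3 - 5*½) - 69)² = ((((1 - 4) + 0) - 4)*(5/3 - 5/2) - 69)² = (((-3 + 0) - 4)*(-⅚) - 69)² = ((-3 - 4)*(-⅚) - 69)² = (-7*(-⅚) - 69)² = (35/6 - 69)² = (-379/6)² = 143641/36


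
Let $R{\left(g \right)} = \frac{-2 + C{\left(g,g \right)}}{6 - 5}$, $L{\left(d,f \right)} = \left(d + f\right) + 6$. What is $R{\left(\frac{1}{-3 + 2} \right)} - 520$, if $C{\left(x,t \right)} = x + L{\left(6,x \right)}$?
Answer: $-512$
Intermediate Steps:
$L{\left(d,f \right)} = 6 + d + f$
$C{\left(x,t \right)} = 12 + 2 x$ ($C{\left(x,t \right)} = x + \left(6 + 6 + x\right) = x + \left(12 + x\right) = 12 + 2 x$)
$R{\left(g \right)} = 10 + 2 g$ ($R{\left(g \right)} = \frac{-2 + \left(12 + 2 g\right)}{6 - 5} = \frac{10 + 2 g}{1} = \left(10 + 2 g\right) 1 = 10 + 2 g$)
$R{\left(\frac{1}{-3 + 2} \right)} - 520 = \left(10 + \frac{2}{-3 + 2}\right) - 520 = \left(10 + \frac{2}{-1}\right) - 520 = \left(10 + 2 \left(-1\right)\right) - 520 = \left(10 - 2\right) - 520 = 8 - 520 = -512$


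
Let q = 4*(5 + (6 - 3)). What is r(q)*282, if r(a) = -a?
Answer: -9024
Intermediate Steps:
q = 32 (q = 4*(5 + 3) = 4*8 = 32)
r(q)*282 = -1*32*282 = -32*282 = -9024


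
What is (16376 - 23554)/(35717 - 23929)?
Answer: -3589/5894 ≈ -0.60892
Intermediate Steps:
(16376 - 23554)/(35717 - 23929) = -7178/11788 = -7178*1/11788 = -3589/5894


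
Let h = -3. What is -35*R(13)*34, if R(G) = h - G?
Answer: 19040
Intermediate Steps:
R(G) = -3 - G
-35*R(13)*34 = -35*(-3 - 1*13)*34 = -35*(-3 - 13)*34 = -35*(-16)*34 = 560*34 = 19040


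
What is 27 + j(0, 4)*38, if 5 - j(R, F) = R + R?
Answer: 217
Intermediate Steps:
j(R, F) = 5 - 2*R (j(R, F) = 5 - (R + R) = 5 - 2*R)
27 + j(0, 4)*38 = 27 + (5 - 2*0)*38 = 27 + (5 + 0)*38 = 27 + 5*38 = 27 + 190 = 217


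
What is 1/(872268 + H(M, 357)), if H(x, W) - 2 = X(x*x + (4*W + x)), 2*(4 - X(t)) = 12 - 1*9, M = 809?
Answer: 2/1744545 ≈ 1.1464e-6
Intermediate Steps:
X(t) = 5/2 (X(t) = 4 - (12 - 1*9)/2 = 4 - (12 - 9)/2 = 4 - ½*3 = 4 - 3/2 = 5/2)
H(x, W) = 9/2 (H(x, W) = 2 + 5/2 = 9/2)
1/(872268 + H(M, 357)) = 1/(872268 + 9/2) = 1/(1744545/2) = 2/1744545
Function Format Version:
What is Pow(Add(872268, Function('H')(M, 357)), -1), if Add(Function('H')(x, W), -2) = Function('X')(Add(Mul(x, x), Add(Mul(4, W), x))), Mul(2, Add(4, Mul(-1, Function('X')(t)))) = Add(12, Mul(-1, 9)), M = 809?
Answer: Rational(2, 1744545) ≈ 1.1464e-6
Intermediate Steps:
Function('X')(t) = Rational(5, 2) (Function('X')(t) = Add(4, Mul(Rational(-1, 2), Add(12, Mul(-1, 9)))) = Add(4, Mul(Rational(-1, 2), Add(12, -9))) = Add(4, Mul(Rational(-1, 2), 3)) = Add(4, Rational(-3, 2)) = Rational(5, 2))
Function('H')(x, W) = Rational(9, 2) (Function('H')(x, W) = Add(2, Rational(5, 2)) = Rational(9, 2))
Pow(Add(872268, Function('H')(M, 357)), -1) = Pow(Add(872268, Rational(9, 2)), -1) = Pow(Rational(1744545, 2), -1) = Rational(2, 1744545)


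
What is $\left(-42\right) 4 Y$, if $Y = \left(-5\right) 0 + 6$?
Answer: $-1008$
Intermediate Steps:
$Y = 6$ ($Y = 0 + 6 = 6$)
$\left(-42\right) 4 Y = \left(-42\right) 4 \cdot 6 = \left(-168\right) 6 = -1008$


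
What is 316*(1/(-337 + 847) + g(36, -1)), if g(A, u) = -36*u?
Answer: 2901038/255 ≈ 11377.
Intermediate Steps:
316*(1/(-337 + 847) + g(36, -1)) = 316*(1/(-337 + 847) - 36*(-1)) = 316*(1/510 + 36) = 316*(18361/510) = 2901038/255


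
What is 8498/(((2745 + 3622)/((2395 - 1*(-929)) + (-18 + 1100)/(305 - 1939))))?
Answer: 23073489166/5201839 ≈ 4435.6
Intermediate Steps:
8498/(((2745 + 3622)/((2395 - 1*(-929)) + (-18 + 1100)/(305 - 1939)))) = 8498/((6367/((2395 + 929) + 1082/(-1634)))) = 8498/((6367/(3324 + 1082*(-1/1634)))) = 8498/((6367/(3324 - 541/817))) = 8498/((6367/(2715167/817))) = 8498/((6367*(817/2715167))) = 8498/(5201839/2715167) = 8498*(2715167/5201839) = 23073489166/5201839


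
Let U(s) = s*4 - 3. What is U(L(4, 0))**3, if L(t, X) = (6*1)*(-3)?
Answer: -421875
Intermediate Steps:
L(t, X) = -18 (L(t, X) = 6*(-3) = -18)
U(s) = -3 + 4*s (U(s) = 4*s - 3 = -3 + 4*s)
U(L(4, 0))**3 = (-3 + 4*(-18))**3 = (-3 - 72)**3 = (-75)**3 = -421875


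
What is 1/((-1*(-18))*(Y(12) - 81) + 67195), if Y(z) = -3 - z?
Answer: 1/65467 ≈ 1.5275e-5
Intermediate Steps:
1/((-1*(-18))*(Y(12) - 81) + 67195) = 1/((-1*(-18))*((-3 - 1*12) - 81) + 67195) = 1/(18*((-3 - 12) - 81) + 67195) = 1/(18*(-15 - 81) + 67195) = 1/(18*(-96) + 67195) = 1/(-1728 + 67195) = 1/65467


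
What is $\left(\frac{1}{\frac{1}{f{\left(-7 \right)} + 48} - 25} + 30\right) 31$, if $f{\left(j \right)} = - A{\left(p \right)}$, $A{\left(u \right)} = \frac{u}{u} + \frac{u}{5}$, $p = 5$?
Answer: $\frac{1067144}{1149} \approx 928.76$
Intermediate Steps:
$A{\left(u \right)} = 1 + \frac{u}{5}$ ($A{\left(u \right)} = 1 + u \frac{1}{5} = 1 + \frac{u}{5}$)
$f{\left(j \right)} = -2$ ($f{\left(j \right)} = - (1 + \frac{1}{5} \cdot 5) = - (1 + 1) = \left(-1\right) 2 = -2$)
$\left(\frac{1}{\frac{1}{f{\left(-7 \right)} + 48} - 25} + 30\right) 31 = \left(\frac{1}{\frac{1}{-2 + 48} - 25} + 30\right) 31 = \left(\frac{1}{\frac{1}{46} - 25} + 30\right) 31 = \left(\frac{1}{- \frac{1149}{46}} + 30\right) 31 = \left(- \frac{46}{1149} + 30\right) 31 = \frac{34424}{1149} \cdot 31 = \frac{1067144}{1149}$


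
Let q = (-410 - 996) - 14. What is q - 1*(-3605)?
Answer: 2185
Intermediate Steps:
q = -1420 (q = -1406 - 14 = -1420)
q - 1*(-3605) = -1420 - 1*(-3605) = -1420 + 3605 = 2185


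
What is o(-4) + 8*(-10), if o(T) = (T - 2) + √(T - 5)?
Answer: -86 + 3*I ≈ -86.0 + 3.0*I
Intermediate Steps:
o(T) = -2 + T + √(-5 + T) (o(T) = (-2 + T) + √(-5 + T) = -2 + T + √(-5 + T))
o(-4) + 8*(-10) = (-2 - 4 + √(-5 - 4)) + 8*(-10) = (-2 - 4 + √(-9)) - 80 = (-2 - 4 + 3*I) - 80 = (-6 + 3*I) - 80 = -86 + 3*I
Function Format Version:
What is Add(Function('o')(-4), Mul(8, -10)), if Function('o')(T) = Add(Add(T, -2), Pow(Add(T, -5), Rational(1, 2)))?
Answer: Add(-86, Mul(3, I)) ≈ Add(-86.000, Mul(3.0000, I))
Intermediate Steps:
Function('o')(T) = Add(-2, T, Pow(Add(-5, T), Rational(1, 2))) (Function('o')(T) = Add(Add(-2, T), Pow(Add(-5, T), Rational(1, 2))) = Add(-2, T, Pow(Add(-5, T), Rational(1, 2))))
Add(Function('o')(-4), Mul(8, -10)) = Add(Add(-2, -4, Pow(Add(-5, -4), Rational(1, 2))), Mul(8, -10)) = Add(Add(-2, -4, Pow(-9, Rational(1, 2))), -80) = Add(Add(-2, -4, Mul(3, I)), -80) = Add(Add(-6, Mul(3, I)), -80) = Add(-86, Mul(3, I))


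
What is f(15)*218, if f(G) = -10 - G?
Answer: -5450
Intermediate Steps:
f(15)*218 = (-10 - 1*15)*218 = (-10 - 15)*218 = -25*218 = -5450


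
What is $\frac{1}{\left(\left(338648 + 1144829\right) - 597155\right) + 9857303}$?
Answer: $\frac{1}{10743625} \approx 9.3078 \cdot 10^{-8}$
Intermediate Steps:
$\frac{1}{\left(\left(338648 + 1144829\right) - 597155\right) + 9857303} = \frac{1}{\left(1483477 - 597155\right) + 9857303} = \frac{1}{886322 + 9857303} = \frac{1}{10743625}$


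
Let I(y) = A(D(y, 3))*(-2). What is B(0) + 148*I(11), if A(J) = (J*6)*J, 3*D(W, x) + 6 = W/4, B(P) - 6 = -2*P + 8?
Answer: -6211/3 ≈ -2070.3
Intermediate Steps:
B(P) = 14 - 2*P (B(P) = 6 + (-2*P + 8) = 6 + (8 - 2*P) = 14 - 2*P)
D(W, x) = -2 + W/12 (D(W, x) = -2 + (W/4)/3 = -2 + W/12)
A(J) = 6*J**2 (A(J) = (6*J)*J = 6*J**2)
I(y) = -12*(-2 + y/12)**2 (I(y) = (6*(-2 + y/12)**2)*(-2) = -12*(-2 + y/12)**2)
B(0) + 148*I(11) = (14 - 2*0) + 148*(-(-24 + 11)**2/12) = (14 + 0) + 148*(-1/12*(-13)**2) = 14 + 148*(-1/12*169) = 14 + 148*(-169/12) = 14 - 6253/3 = -6211/3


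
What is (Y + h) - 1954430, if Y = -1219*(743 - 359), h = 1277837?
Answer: -1144689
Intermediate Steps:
Y = -468096 (Y = -1219*384 = -468096)
(Y + h) - 1954430 = (-468096 + 1277837) - 1954430 = 809741 - 1954430 = -1144689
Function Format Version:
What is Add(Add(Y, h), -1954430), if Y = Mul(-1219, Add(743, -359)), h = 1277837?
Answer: -1144689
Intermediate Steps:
Y = -468096 (Y = Mul(-1219, 384) = -468096)
Add(Add(Y, h), -1954430) = Add(Add(-468096, 1277837), -1954430) = Add(809741, -1954430) = -1144689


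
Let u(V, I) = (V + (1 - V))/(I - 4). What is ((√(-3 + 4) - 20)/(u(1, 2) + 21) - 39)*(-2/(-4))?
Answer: -1637/82 ≈ -19.963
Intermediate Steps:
u(V, I) = 1/(-4 + I)
((√(-3 + 4) - 20)/(u(1, 2) + 21) - 39)*(-2/(-4)) = ((√(-3 + 4) - 20)/(1/(-4 + 2) + 21) - 39)*(-2/(-4)) = ((√1 - 20)/(1/(-2) + 21) - 39)*(-2*(-¼)) = ((1 - 20)/(-½ + 21) - 39)*(½) = (-19/41/2 - 39)*(½) = (-19*2/41 - 39)*(½) = (-38/41 - 39)*(½) = -1637/41*½ = -1637/82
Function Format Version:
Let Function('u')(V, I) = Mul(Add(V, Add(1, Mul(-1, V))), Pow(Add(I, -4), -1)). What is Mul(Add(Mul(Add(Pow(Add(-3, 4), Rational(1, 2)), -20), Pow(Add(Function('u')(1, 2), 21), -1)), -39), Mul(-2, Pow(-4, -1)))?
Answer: Rational(-1637, 82) ≈ -19.963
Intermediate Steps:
Function('u')(V, I) = Pow(Add(-4, I), -1) (Function('u')(V, I) = Mul(1, Pow(Add(-4, I), -1)) = Pow(Add(-4, I), -1))
Mul(Add(Mul(Add(Pow(Add(-3, 4), Rational(1, 2)), -20), Pow(Add(Function('u')(1, 2), 21), -1)), -39), Mul(-2, Pow(-4, -1))) = Mul(Add(Mul(Add(Pow(Add(-3, 4), Rational(1, 2)), -20), Pow(Add(Pow(Add(-4, 2), -1), 21), -1)), -39), Mul(-2, Pow(-4, -1))) = Mul(Add(Mul(Add(Pow(1, Rational(1, 2)), -20), Pow(Add(Pow(-2, -1), 21), -1)), -39), Mul(-2, Rational(-1, 4))) = Mul(Add(Mul(Add(1, -20), Pow(Add(Rational(-1, 2), 21), -1)), -39), Rational(1, 2)) = Mul(Add(Mul(-19, Pow(Rational(41, 2), -1)), -39), Rational(1, 2)) = Mul(Add(Mul(-19, Rational(2, 41)), -39), Rational(1, 2)) = Mul(Add(Rational(-38, 41), -39), Rational(1, 2)) = Mul(Rational(-1637, 41), Rational(1, 2)) = Rational(-1637, 82)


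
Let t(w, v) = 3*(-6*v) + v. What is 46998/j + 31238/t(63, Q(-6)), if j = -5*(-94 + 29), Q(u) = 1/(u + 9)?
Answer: -29658084/5525 ≈ -5368.0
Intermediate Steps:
Q(u) = 1/(9 + u)
j = 325 (j = -5*(-65) = 325)
t(w, v) = -17*v (t(w, v) = -18*v + v = -17*v)
46998/j + 31238/t(63, Q(-6)) = 46998/325 + 31238/((-17/(9 - 6))) = 46998*(1/325) + 31238/((-17/3)) = 46998/325 + 31238/((-17*1/3)) = 46998/325 + 31238/(-17/3) = 46998/325 + 31238*(-3/17) = 46998/325 - 93714/17 = -29658084/5525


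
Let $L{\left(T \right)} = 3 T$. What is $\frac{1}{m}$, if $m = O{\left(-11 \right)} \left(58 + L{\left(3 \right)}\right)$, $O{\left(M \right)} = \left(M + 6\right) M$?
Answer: $\frac{1}{3685} \approx 0.00027137$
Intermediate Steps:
$O{\left(M \right)} = M \left(6 + M\right)$ ($O{\left(M \right)} = \left(6 + M\right) M = M \left(6 + M\right)$)
$m = 3685$ ($m = - 11 \left(6 - 11\right) \left(58 + 3 \cdot 3\right) = \left(-11\right) \left(-5\right) \left(58 + 9\right) = 55 \cdot 67 = 3685$)
$\frac{1}{m} = \frac{1}{3685}$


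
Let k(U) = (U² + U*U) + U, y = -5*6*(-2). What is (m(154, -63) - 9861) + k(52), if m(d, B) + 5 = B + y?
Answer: -4409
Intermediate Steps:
y = 60 (y = -30*(-2) = 60)
m(d, B) = 55 + B (m(d, B) = -5 + (B + 60) = -5 + (60 + B) = 55 + B)
k(U) = U + 2*U² (k(U) = (U² + U²) + U = 2*U² + U = U + 2*U²)
(m(154, -63) - 9861) + k(52) = ((55 - 63) - 9861) + 52*(1 + 2*52) = (-8 - 9861) + 52*(1 + 104) = -9869 + 52*105 = -9869 + 5460 = -4409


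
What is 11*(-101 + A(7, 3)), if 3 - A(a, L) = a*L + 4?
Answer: -1353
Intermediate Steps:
A(a, L) = -1 - L*a (A(a, L) = 3 - (a*L + 4) = 3 - (L*a + 4) = 3 - (4 + L*a) = 3 + (-4 - L*a) = -1 - L*a)
11*(-101 + A(7, 3)) = 11*(-101 + (-1 - 1*3*7)) = 11*(-101 + (-1 - 21)) = 11*(-101 - 22) = 11*(-123) = -1353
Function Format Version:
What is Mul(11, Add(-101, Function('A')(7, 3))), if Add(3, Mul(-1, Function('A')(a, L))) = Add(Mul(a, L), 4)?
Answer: -1353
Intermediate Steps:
Function('A')(a, L) = Add(-1, Mul(-1, L, a)) (Function('A')(a, L) = Add(3, Mul(-1, Add(Mul(a, L), 4))) = Add(3, Mul(-1, Add(Mul(L, a), 4))) = Add(3, Mul(-1, Add(4, Mul(L, a)))) = Add(3, Add(-4, Mul(-1, L, a))) = Add(-1, Mul(-1, L, a)))
Mul(11, Add(-101, Function('A')(7, 3))) = Mul(11, Add(-101, Add(-1, Mul(-1, 3, 7)))) = Mul(11, Add(-101, Add(-1, -21))) = Mul(11, Add(-101, -22)) = Mul(11, -123) = -1353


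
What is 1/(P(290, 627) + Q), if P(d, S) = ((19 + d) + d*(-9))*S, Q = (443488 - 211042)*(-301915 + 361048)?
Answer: 1/13743786591 ≈ 7.2760e-11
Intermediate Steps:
Q = 13745229318 (Q = 232446*59133 = 13745229318)
P(d, S) = S*(19 - 8*d) (P(d, S) = ((19 + d) - 9*d)*S = (19 - 8*d)*S = S*(19 - 8*d))
1/(P(290, 627) + Q) = 1/(627*(19 - 8*290) + 13745229318) = 1/(627*(19 - 2320) + 13745229318) = 1/(627*(-2301) + 13745229318) = 1/(-1442727 + 13745229318) = 1/13743786591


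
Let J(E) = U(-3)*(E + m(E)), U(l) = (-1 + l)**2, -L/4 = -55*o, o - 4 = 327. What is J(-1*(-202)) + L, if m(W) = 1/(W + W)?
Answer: 7681256/101 ≈ 76052.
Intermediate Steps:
o = 331 (o = 4 + 327 = 331)
m(W) = 1/(2*W)
L = 72820 (L = -(-220)*331 = -4*(-18205) = 72820)
J(E) = 8/E + 16*E (J(E) = (-1 - 3)**2*(E + 1/(2*E)) = (-4)**2*(E + 1/(2*E)) = 16*(E + 1/(2*E)) = 8/E + 16*E)
J(-1*(-202)) + L = (8/((-1*(-202))) + 16*(-1*(-202))) + 72820 = (8/202 + 16*202) + 72820 = (8*(1/202) + 3232) + 72820 = (4/101 + 3232) + 72820 = 326436/101 + 72820 = 7681256/101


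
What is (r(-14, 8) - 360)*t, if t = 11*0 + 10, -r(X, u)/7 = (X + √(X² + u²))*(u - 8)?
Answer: -3600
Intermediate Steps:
r(X, u) = -7*(-8 + u)*(X + √(X² + u²)) (r(X, u) = -7*(X + √(X² + u²))*(u - 8) = -7*(X + √(X² + u²))*(-8 + u) = -7*(-8 + u)*(X + √(X² + u²)))
t = 10 (t = 0 + 10 = 10)
(r(-14, 8) - 360)*t = ((56*(-14) + 56*√((-14)² + 8²) - 7*(-14)*8 - 7*8*√((-14)² + 8²)) - 360)*10 = ((-784 + 56*√(196 + 64) + 784 - 7*8*√(196 + 64)) - 360)*10 = ((-784 + 56*√260 + 784 - 7*8*√260) - 360)*10 = ((-784 + 56*(2*√65) + 784 - 7*8*2*√65) - 360)*10 = ((-784 + 112*√65 + 784 - 112*√65) - 360)*10 = (0 - 360)*10 = -360*10 = -3600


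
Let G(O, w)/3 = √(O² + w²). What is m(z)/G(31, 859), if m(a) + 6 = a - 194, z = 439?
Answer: 239*√738842/2216526 ≈ 0.092683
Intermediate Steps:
m(a) = -200 + a (m(a) = -6 + (a - 194) = -6 + (-194 + a) = -200 + a)
G(O, w) = 3*√(O² + w²)
m(z)/G(31, 859) = (-200 + 439)/((3*√(31² + 859²))) = 239/((3*√(961 + 737881))) = 239/((3*√738842)) = 239*(√738842/2216526) = 239*√738842/2216526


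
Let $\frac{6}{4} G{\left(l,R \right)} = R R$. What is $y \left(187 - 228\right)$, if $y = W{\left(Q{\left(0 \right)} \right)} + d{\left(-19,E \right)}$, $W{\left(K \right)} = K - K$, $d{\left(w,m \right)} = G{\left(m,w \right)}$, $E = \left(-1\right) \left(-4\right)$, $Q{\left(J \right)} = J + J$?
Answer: $- \frac{29602}{3} \approx -9867.3$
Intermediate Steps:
$Q{\left(J \right)} = 2 J$
$G{\left(l,R \right)} = \frac{2 R^{2}}{3}$ ($G{\left(l,R \right)} = \frac{2 R R}{3} = \frac{2 R^{2}}{3}$)
$E = 4$
$d{\left(w,m \right)} = \frac{2 w^{2}}{3}$
$W{\left(K \right)} = 0$
$y = \frac{722}{3}$ ($y = 0 + \frac{2 \left(-19\right)^{2}}{3} = 0 + \frac{2}{3} \cdot 361 = 0 + \frac{722}{3} = \frac{722}{3} \approx 240.67$)
$y \left(187 - 228\right) = \frac{722 \left(187 - 228\right)}{3} = \frac{722}{3} \left(-41\right) = - \frac{29602}{3}$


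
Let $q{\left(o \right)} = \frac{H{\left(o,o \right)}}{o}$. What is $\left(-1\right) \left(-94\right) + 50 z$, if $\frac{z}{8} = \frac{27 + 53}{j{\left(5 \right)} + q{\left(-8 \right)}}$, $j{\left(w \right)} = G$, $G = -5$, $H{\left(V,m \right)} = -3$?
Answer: $- \frac{252522}{37} \approx -6824.9$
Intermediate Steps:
$j{\left(w \right)} = -5$
$q{\left(o \right)} = - \frac{3}{o}$
$z = - \frac{5120}{37}$ ($z = 8 \frac{27 + 53}{-5 - \frac{3}{-8}} = 8 \frac{80}{-5 - - \frac{3}{8}} = 8 \frac{80}{-5 + \frac{3}{8}} = 8 \frac{80}{- \frac{37}{8}} = 8 \cdot 80 \left(- \frac{8}{37}\right) = 8 \left(- \frac{640}{37}\right) = - \frac{5120}{37} \approx -138.38$)
$\left(-1\right) \left(-94\right) + 50 z = \left(-1\right) \left(-94\right) + 50 \left(- \frac{5120}{37}\right) = 94 - \frac{256000}{37} = - \frac{252522}{37}$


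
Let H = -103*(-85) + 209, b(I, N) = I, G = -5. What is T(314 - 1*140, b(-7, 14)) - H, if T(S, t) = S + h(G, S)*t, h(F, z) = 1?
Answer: -8797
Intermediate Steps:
T(S, t) = S + t (T(S, t) = S + 1*t = S + t)
H = 8964 (H = 8755 + 209 = 8964)
T(314 - 1*140, b(-7, 14)) - H = ((314 - 1*140) - 7) - 1*8964 = ((314 - 140) - 7) - 8964 = (174 - 7) - 8964 = 167 - 8964 = -8797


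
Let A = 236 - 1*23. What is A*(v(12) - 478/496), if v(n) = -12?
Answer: -684795/248 ≈ -2761.3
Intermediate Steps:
A = 213 (A = 236 - 23 = 213)
A*(v(12) - 478/496) = 213*(-12 - 478/496) = 213*(-12 - 478*1/496) = 213*(-12 - 239/248) = 213*(-3215/248) = -684795/248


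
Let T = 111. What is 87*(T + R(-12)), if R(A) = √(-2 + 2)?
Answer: 9657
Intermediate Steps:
R(A) = 0 (R(A) = √0 = 0)
87*(T + R(-12)) = 87*(111 + 0) = 87*111 = 9657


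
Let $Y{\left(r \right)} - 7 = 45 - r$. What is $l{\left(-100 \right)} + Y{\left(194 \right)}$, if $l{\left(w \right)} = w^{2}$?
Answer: $9858$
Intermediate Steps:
$Y{\left(r \right)} = 52 - r$ ($Y{\left(r \right)} = 7 - \left(-45 + r\right) = 52 - r$)
$l{\left(-100 \right)} + Y{\left(194 \right)} = \left(-100\right)^{2} + \left(52 - 194\right) = 10000 + \left(52 - 194\right) = 10000 - 142 = 9858$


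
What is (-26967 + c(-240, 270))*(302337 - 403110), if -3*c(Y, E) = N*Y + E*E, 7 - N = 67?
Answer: 5650039791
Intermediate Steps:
N = -60 (N = 7 - 1*67 = 7 - 67 = -60)
c(Y, E) = 20*Y - E²/3 (c(Y, E) = -(-60*Y + E*E)/3 = -(-60*Y + E²)/3 = -(E² - 60*Y)/3 = 20*Y - E²/3)
(-26967 + c(-240, 270))*(302337 - 403110) = (-26967 + (20*(-240) - ⅓*270²))*(302337 - 403110) = (-26967 + (-4800 - ⅓*72900))*(-100773) = (-26967 + (-4800 - 24300))*(-100773) = (-26967 - 29100)*(-100773) = -56067*(-100773) = 5650039791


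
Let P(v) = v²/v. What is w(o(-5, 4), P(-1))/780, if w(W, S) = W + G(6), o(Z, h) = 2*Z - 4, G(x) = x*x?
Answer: 11/390 ≈ 0.028205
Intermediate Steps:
G(x) = x²
o(Z, h) = -4 + 2*Z
P(v) = v
w(W, S) = 36 + W (w(W, S) = W + 6² = W + 36 = 36 + W)
w(o(-5, 4), P(-1))/780 = (36 + (-4 + 2*(-5)))/780 = (36 + (-4 - 10))*(1/780) = (36 - 14)*(1/780) = 22*(1/780) = 11/390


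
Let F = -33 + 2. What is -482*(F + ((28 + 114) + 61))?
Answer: -82904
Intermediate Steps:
F = -31
-482*(F + ((28 + 114) + 61)) = -482*(-31 + ((28 + 114) + 61)) = -482*(-31 + (142 + 61)) = -482*(-31 + 203) = -482*172 = -82904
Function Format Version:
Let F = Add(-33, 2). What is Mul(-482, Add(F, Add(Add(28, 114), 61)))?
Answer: -82904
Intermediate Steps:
F = -31
Mul(-482, Add(F, Add(Add(28, 114), 61))) = Mul(-482, Add(-31, Add(Add(28, 114), 61))) = Mul(-482, Add(-31, Add(142, 61))) = Mul(-482, Add(-31, 203)) = Mul(-482, 172) = -82904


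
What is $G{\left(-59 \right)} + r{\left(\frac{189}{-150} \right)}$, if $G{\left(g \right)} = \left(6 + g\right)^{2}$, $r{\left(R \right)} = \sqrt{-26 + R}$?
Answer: $2809 + \frac{i \sqrt{2726}}{10} \approx 2809.0 + 5.2211 i$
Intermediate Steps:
$G{\left(-59 \right)} + r{\left(\frac{189}{-150} \right)} = \left(6 - 59\right)^{2} + \sqrt{-26 + \frac{189}{-150}} = \left(-53\right)^{2} + \sqrt{-26 + 189 \left(- \frac{1}{150}\right)} = 2809 + \sqrt{-26 - \frac{63}{50}} = 2809 + \sqrt{- \frac{1363}{50}} = 2809 + \frac{i \sqrt{2726}}{10}$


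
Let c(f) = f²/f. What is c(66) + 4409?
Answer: 4475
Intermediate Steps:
c(f) = f
c(66) + 4409 = 66 + 4409 = 4475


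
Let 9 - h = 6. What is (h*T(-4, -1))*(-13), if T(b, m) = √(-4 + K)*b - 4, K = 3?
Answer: 156 + 156*I ≈ 156.0 + 156.0*I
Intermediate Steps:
h = 3 (h = 9 - 1*6 = 9 - 6 = 3)
T(b, m) = -4 + I*b (T(b, m) = √(-4 + 3)*b - 4 = √(-1)*b - 4 = I*b - 4 = -4 + I*b)
(h*T(-4, -1))*(-13) = (3*(-4 + I*(-4)))*(-13) = (3*(-4 - 4*I))*(-13) = (-12 - 12*I)*(-13) = 156 + 156*I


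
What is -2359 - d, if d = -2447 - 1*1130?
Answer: 1218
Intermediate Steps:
d = -3577 (d = -2447 - 1130 = -3577)
-2359 - d = -2359 - 1*(-3577) = -2359 + 3577 = 1218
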